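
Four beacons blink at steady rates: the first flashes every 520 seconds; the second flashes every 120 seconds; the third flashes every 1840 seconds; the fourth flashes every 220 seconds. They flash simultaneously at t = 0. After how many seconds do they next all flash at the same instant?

They coincide at every common multiple of the periods; the first is the LCM.
520 = 2^3 × 5 × 13
120 = 2^3 × 3 × 5
1840 = 2^4 × 5 × 23
220 = 2^2 × 5 × 11
LCM(520, 120, 1840, 220) = 2^4 × 3 × 5 × 11 × 13 × 23 = 789360.

789360 seconds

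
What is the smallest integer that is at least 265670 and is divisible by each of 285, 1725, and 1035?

The integer must be a common multiple of 285, 1725, and 1035, so a multiple of their LCM.
285 = 3 × 5 × 19
1725 = 3 × 5^2 × 23
1035 = 3^2 × 5 × 23
LCM(285, 1725, 1035) = 3^2 × 5^2 × 19 × 23 = 98325.
Smallest multiple of 98325 that is ≥ 265670: ⌈265670/98325⌉ × 98325 = 3 × 98325 = 294975.

294975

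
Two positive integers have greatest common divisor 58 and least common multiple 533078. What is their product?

30918524

For any two positive integers, gcd × lcm = product = 58 × 533078 = 30918524.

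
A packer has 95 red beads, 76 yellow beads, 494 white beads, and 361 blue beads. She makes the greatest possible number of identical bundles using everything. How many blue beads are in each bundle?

Number of bundles = gcd(95, 76, 494, 361).
95 = 5 × 19
76 = 2^2 × 19
494 = 2 × 13 × 19
361 = 19^2
gcd(95, 76, 494, 361) = 19.
blue beads per bundle = 361 / 19 = 19.

19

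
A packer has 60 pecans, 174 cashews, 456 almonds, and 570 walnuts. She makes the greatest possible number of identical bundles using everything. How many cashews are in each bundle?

Number of bundles = gcd(60, 174, 456, 570).
60 = 2^2 × 3 × 5
174 = 2 × 3 × 29
456 = 2^3 × 3 × 19
570 = 2 × 3 × 5 × 19
gcd(60, 174, 456, 570) = 2 × 3 = 6.
cashews per bundle = 174 / 6 = 29.

29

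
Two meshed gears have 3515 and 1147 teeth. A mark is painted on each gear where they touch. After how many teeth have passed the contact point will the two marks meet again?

108965 teeth

The first simultaneous occurrence is after LCM of the individual periods.
3515 = 5 × 19 × 37
1147 = 31 × 37
LCM(3515, 1147) = 5 × 19 × 31 × 37 = 108965.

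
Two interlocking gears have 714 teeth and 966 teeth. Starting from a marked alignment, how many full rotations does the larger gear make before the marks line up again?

All finish a whole number of cycles simultaneously at t = LCM of the periods.
714 = 2 × 3 × 7 × 17
966 = 2 × 3 × 7 × 23
LCM(714, 966) = 2 × 3 × 7 × 17 × 23 = 16422.
Rotations for period 966: 16422 / 966 = 17.

17 rotations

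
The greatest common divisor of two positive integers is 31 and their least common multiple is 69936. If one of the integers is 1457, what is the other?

For two integers, gcd × lcm = product, so the other is (31 × 69936) / 1457 = 2168016 / 1457 = 1488.

1488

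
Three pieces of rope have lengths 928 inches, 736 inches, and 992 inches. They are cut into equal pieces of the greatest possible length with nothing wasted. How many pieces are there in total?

83

Piece length = gcd(928, 736, 992).
928 = 2^5 × 29
736 = 2^5 × 23
992 = 2^5 × 31
gcd(928, 736, 992) = 2^5 = 32.
Total pieces = 928/32 + 736/32 + 992/32 = 29 + 23 + 31 = 83.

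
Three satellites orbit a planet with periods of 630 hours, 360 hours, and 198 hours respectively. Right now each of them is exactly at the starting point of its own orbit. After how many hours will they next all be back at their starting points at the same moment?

We need the least common multiple of the intervals.
630 = 2 × 3^2 × 5 × 7
360 = 2^3 × 3^2 × 5
198 = 2 × 3^2 × 11
LCM(630, 360, 198) = 2^3 × 3^2 × 5 × 7 × 11 = 27720.

27720 hours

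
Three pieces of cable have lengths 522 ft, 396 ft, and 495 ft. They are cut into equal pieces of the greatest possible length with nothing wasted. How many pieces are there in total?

157

Piece length = gcd(522, 396, 495).
522 = 2 × 3^2 × 29
396 = 2^2 × 3^2 × 11
495 = 3^2 × 5 × 11
gcd(522, 396, 495) = 3^2 = 9.
Total pieces = 522/9 + 396/9 + 495/9 = 58 + 44 + 55 = 157.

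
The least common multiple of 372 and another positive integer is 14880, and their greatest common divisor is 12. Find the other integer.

gcd × lcm = product of the two integers, so the other integer is (12 × 14880) / 372 = 480.

480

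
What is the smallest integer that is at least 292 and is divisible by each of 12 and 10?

The integer must be a common multiple of 12 and 10, so a multiple of their LCM.
12 = 2^2 × 3
10 = 2 × 5
LCM(12, 10) = 2^2 × 3 × 5 = 60.
Smallest multiple of 60 that is ≥ 292: ⌈292/60⌉ × 60 = 5 × 60 = 300.

300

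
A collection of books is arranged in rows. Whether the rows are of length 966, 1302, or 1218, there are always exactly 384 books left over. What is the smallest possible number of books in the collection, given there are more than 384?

N − 384 must be a common multiple of 966, 1302, and 1218.
966 = 2 × 3 × 7 × 23
1302 = 2 × 3 × 7 × 31
1218 = 2 × 3 × 7 × 29
LCM(966, 1302, 1218) = 2 × 3 × 7 × 23 × 29 × 31 = 868434.
Smallest N > 384 is LCM + 384 = 868434 + 384 = 868818.

868818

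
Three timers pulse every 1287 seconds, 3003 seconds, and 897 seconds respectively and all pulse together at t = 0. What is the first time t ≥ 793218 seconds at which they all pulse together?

Joint pulses occur at multiples of LCM(1287, 3003, 897).
1287 = 3^2 × 11 × 13
3003 = 3 × 7 × 11 × 13
897 = 3 × 13 × 23
LCM(1287, 3003, 897) = 3^2 × 7 × 11 × 13 × 23 = 207207.
Smallest multiple of 207207 that is ≥ 793218: ⌈793218/207207⌉ × 207207 = 4 × 207207 = 828828.

828828 seconds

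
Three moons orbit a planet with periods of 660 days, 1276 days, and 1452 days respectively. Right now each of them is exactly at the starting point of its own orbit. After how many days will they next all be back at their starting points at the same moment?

We need the least common multiple of the intervals.
660 = 2^2 × 3 × 5 × 11
1276 = 2^2 × 11 × 29
1452 = 2^2 × 3 × 11^2
LCM(660, 1276, 1452) = 2^2 × 3 × 5 × 11^2 × 29 = 210540.

210540 days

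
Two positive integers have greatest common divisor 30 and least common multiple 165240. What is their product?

For any two positive integers, gcd × lcm = product = 30 × 165240 = 4957200.

4957200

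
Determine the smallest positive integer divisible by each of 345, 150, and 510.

345 = 3 × 5 × 23
150 = 2 × 3 × 5^2
510 = 2 × 3 × 5 × 17
LCM(345, 150, 510) = 2 × 3 × 5^2 × 17 × 23 = 58650.

58650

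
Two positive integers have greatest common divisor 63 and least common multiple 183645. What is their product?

For any two positive integers, gcd × lcm = product = 63 × 183645 = 11569635.

11569635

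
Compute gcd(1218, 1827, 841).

1218 = 2 × 3 × 7 × 29
1827 = 3^2 × 7 × 29
841 = 29^2
gcd(1218, 1827, 841) = 29.

29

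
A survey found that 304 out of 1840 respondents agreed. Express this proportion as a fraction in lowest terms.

19/115

304 = 2^4 × 19
1840 = 2^4 × 5 × 23
gcd(304, 1840) = 2^4 = 16.
Divide numerator and denominator by 16: 304/1840 = 19/115.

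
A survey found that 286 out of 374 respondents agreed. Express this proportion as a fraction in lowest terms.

286 = 2 × 11 × 13
374 = 2 × 11 × 17
gcd(286, 374) = 2 × 11 = 22.
Divide numerator and denominator by 22: 286/374 = 13/17.

13/17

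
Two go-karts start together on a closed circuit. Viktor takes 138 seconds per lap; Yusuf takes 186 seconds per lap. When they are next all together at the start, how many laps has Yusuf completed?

23 laps

All finish a whole number of cycles simultaneously at t = LCM of the periods.
138 = 2 × 3 × 23
186 = 2 × 3 × 31
LCM(138, 186) = 2 × 3 × 23 × 31 = 4278.
Laps for period 186: 4278 / 186 = 23.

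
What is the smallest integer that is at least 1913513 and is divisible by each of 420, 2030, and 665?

2082780

The integer must be a common multiple of 420, 2030, and 665, so a multiple of their LCM.
420 = 2^2 × 3 × 5 × 7
2030 = 2 × 5 × 7 × 29
665 = 5 × 7 × 19
LCM(420, 2030, 665) = 2^2 × 3 × 5 × 7 × 19 × 29 = 231420.
Smallest multiple of 231420 that is ≥ 1913513: ⌈1913513/231420⌉ × 231420 = 9 × 231420 = 2082780.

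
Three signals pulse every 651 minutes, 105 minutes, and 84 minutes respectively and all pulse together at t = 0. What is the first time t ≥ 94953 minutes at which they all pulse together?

104160 minutes

Joint pulses occur at multiples of LCM(651, 105, 84).
651 = 3 × 7 × 31
105 = 3 × 5 × 7
84 = 2^2 × 3 × 7
LCM(651, 105, 84) = 2^2 × 3 × 5 × 7 × 31 = 13020.
Smallest multiple of 13020 that is ≥ 94953: ⌈94953/13020⌉ × 13020 = 8 × 13020 = 104160.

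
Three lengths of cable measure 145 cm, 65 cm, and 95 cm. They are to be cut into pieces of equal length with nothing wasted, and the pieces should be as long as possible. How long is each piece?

Each piece length must divide every original length, so the longest possible is gcd(145, 65, 95).
145 = 5 × 29
65 = 5 × 13
95 = 5 × 19
gcd(145, 65, 95) = 5.

5 cm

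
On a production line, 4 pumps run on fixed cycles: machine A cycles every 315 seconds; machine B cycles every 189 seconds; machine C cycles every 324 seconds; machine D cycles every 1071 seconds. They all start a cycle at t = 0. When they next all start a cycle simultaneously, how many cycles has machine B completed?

1020 cycles

All finish a whole number of cycles simultaneously at t = LCM of the periods.
315 = 3^2 × 5 × 7
189 = 3^3 × 7
324 = 2^2 × 3^4
1071 = 3^2 × 7 × 17
LCM(315, 189, 324, 1071) = 2^2 × 3^4 × 5 × 7 × 17 = 192780.
Cycles for period 189: 192780 / 189 = 1020.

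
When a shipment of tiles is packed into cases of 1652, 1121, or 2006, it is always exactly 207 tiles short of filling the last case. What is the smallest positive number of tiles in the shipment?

Being 207 short of a full case of size k means N ≡ −207 (mod k), i.e. N + 207 is a multiple of each size.
1652 = 2^2 × 7 × 59
1121 = 19 × 59
2006 = 2 × 17 × 59
LCM(1652, 1121, 2006) = 2^2 × 7 × 17 × 19 × 59 = 533596.
Smallest positive N is 533596 − 207 = 533389.

533389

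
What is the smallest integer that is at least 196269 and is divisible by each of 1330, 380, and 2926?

The integer must be a common multiple of 1330, 380, and 2926, so a multiple of their LCM.
1330 = 2 × 5 × 7 × 19
380 = 2^2 × 5 × 19
2926 = 2 × 7 × 11 × 19
LCM(1330, 380, 2926) = 2^2 × 5 × 7 × 11 × 19 = 29260.
Smallest multiple of 29260 that is ≥ 196269: ⌈196269/29260⌉ × 29260 = 7 × 29260 = 204820.

204820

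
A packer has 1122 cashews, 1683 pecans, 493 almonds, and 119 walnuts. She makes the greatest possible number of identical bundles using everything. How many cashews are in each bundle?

Number of bundles = gcd(1122, 1683, 493, 119).
1122 = 2 × 3 × 11 × 17
1683 = 3^2 × 11 × 17
493 = 17 × 29
119 = 7 × 17
gcd(1122, 1683, 493, 119) = 17.
cashews per bundle = 1122 / 17 = 66.

66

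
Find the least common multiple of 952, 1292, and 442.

952 = 2^3 × 7 × 17
1292 = 2^2 × 17 × 19
442 = 2 × 13 × 17
LCM(952, 1292, 442) = 2^3 × 7 × 13 × 17 × 19 = 235144.

235144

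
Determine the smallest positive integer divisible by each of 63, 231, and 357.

11781

63 = 3^2 × 7
231 = 3 × 7 × 11
357 = 3 × 7 × 17
LCM(63, 231, 357) = 3^2 × 7 × 11 × 17 = 11781.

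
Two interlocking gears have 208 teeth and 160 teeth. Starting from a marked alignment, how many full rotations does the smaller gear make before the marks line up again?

13 rotations

All finish a whole number of cycles simultaneously at t = LCM of the periods.
208 = 2^4 × 13
160 = 2^5 × 5
LCM(208, 160) = 2^5 × 5 × 13 = 2080.
Rotations for period 160: 2080 / 160 = 13.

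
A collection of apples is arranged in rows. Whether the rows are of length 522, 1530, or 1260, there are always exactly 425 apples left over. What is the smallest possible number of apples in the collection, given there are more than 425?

N − 425 must be a common multiple of 522, 1530, and 1260.
522 = 2 × 3^2 × 29
1530 = 2 × 3^2 × 5 × 17
1260 = 2^2 × 3^2 × 5 × 7
LCM(522, 1530, 1260) = 2^2 × 3^2 × 5 × 7 × 17 × 29 = 621180.
Smallest N > 425 is LCM + 425 = 621180 + 425 = 621605.

621605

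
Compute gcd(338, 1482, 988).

26

338 = 2 × 13^2
1482 = 2 × 3 × 13 × 19
988 = 2^2 × 13 × 19
gcd(338, 1482, 988) = 2 × 13 = 26.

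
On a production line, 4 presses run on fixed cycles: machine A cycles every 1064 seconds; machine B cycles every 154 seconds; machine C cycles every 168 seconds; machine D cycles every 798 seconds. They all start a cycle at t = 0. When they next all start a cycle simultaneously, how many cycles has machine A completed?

33 cycles

The first common completion time is the LCM of the periods.
1064 = 2^3 × 7 × 19
154 = 2 × 7 × 11
168 = 2^3 × 3 × 7
798 = 2 × 3 × 7 × 19
LCM(1064, 154, 168, 798) = 2^3 × 3 × 7 × 11 × 19 = 35112.
Cycles for period 1064: 35112 / 1064 = 33.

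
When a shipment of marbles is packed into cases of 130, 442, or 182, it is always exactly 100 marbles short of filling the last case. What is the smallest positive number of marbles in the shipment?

15370

Being 100 short of a full case of size k means N ≡ −100 (mod k), i.e. N + 100 is a multiple of each size.
130 = 2 × 5 × 13
442 = 2 × 13 × 17
182 = 2 × 7 × 13
LCM(130, 442, 182) = 2 × 5 × 7 × 13 × 17 = 15470.
Smallest positive N is 15470 − 100 = 15370.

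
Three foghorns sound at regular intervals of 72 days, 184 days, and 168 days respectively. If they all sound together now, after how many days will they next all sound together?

11592 days

We need the least common multiple of the intervals.
72 = 2^3 × 3^2
184 = 2^3 × 23
168 = 2^3 × 3 × 7
LCM(72, 184, 168) = 2^3 × 3^2 × 7 × 23 = 11592.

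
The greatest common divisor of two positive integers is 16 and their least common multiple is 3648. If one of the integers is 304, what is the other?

For two integers, gcd × lcm = product, so the other is (16 × 3648) / 304 = 58368 / 304 = 192.

192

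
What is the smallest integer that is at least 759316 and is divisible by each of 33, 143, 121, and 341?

The integer must be a common multiple of 33, 143, 121, and 341, so a multiple of their LCM.
33 = 3 × 11
143 = 11 × 13
121 = 11^2
341 = 11 × 31
LCM(33, 143, 121, 341) = 3 × 11^2 × 13 × 31 = 146289.
Smallest multiple of 146289 that is ≥ 759316: ⌈759316/146289⌉ × 146289 = 6 × 146289 = 877734.

877734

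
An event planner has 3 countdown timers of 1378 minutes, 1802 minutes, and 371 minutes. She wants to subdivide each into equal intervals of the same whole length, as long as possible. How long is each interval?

53 minutes

The interval must divide each timer length; the longest such is the gcd.
1378 = 2 × 13 × 53
1802 = 2 × 17 × 53
371 = 7 × 53
gcd(1378, 1802, 371) = 53.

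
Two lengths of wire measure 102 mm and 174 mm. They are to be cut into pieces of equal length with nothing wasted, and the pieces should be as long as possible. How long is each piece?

The greatest length dividing all of 102 and 174 is their gcd.
102 = 2 × 3 × 17
174 = 2 × 3 × 29
gcd(102, 174) = 2 × 3 = 6.

6 mm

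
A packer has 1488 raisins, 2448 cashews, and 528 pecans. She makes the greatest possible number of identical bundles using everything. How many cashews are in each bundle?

51

Number of bundles = gcd(1488, 2448, 528).
1488 = 2^4 × 3 × 31
2448 = 2^4 × 3^2 × 17
528 = 2^4 × 3 × 11
gcd(1488, 2448, 528) = 2^4 × 3 = 48.
cashews per bundle = 2448 / 48 = 51.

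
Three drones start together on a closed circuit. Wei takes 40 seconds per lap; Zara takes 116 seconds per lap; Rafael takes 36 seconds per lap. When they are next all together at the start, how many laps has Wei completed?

261 laps

The first common completion time is the LCM of the periods.
40 = 2^3 × 5
116 = 2^2 × 29
36 = 2^2 × 3^2
LCM(40, 116, 36) = 2^3 × 3^2 × 5 × 29 = 10440.
Laps for period 40: 10440 / 40 = 261.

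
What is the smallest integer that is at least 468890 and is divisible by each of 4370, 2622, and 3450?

524400

The integer must be a common multiple of 4370, 2622, and 3450, so a multiple of their LCM.
4370 = 2 × 5 × 19 × 23
2622 = 2 × 3 × 19 × 23
3450 = 2 × 3 × 5^2 × 23
LCM(4370, 2622, 3450) = 2 × 3 × 5^2 × 19 × 23 = 65550.
Smallest multiple of 65550 that is ≥ 468890: ⌈468890/65550⌉ × 65550 = 8 × 65550 = 524400.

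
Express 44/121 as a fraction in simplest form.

4/11

44 = 2^2 × 11
121 = 11^2
gcd(44, 121) = 11.
Divide numerator and denominator by 11: 44/121 = 4/11.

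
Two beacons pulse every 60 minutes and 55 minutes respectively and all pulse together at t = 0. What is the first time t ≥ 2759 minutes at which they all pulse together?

Joint pulses occur at multiples of LCM(60, 55).
60 = 2^2 × 3 × 5
55 = 5 × 11
LCM(60, 55) = 2^2 × 3 × 5 × 11 = 660.
Smallest multiple of 660 that is ≥ 2759: ⌈2759/660⌉ × 660 = 5 × 660 = 3300.

3300 minutes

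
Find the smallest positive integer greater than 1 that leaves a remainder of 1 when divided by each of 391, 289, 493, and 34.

385527

N − 1 must be a common multiple of 391, 289, 493, and 34.
391 = 17 × 23
289 = 17^2
493 = 17 × 29
34 = 2 × 17
LCM(391, 289, 493, 34) = 2 × 17^2 × 23 × 29 = 385526.
Smallest N > 1 is LCM + 1 = 385526 + 1 = 385527.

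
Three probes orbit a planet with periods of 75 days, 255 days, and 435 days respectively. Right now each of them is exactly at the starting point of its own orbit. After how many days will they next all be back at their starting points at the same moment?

They coincide at every common multiple of the periods; the first is the LCM.
75 = 3 × 5^2
255 = 3 × 5 × 17
435 = 3 × 5 × 29
LCM(75, 255, 435) = 3 × 5^2 × 17 × 29 = 36975.

36975 days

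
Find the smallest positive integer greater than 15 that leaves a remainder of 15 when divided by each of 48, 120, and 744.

N − 15 must be a common multiple of 48, 120, and 744.
48 = 2^4 × 3
120 = 2^3 × 3 × 5
744 = 2^3 × 3 × 31
LCM(48, 120, 744) = 2^4 × 3 × 5 × 31 = 7440.
Smallest N > 15 is LCM + 15 = 7440 + 15 = 7455.

7455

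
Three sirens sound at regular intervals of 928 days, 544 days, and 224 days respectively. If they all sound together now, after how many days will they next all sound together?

110432 days

They coincide at every common multiple of the periods; the first is the LCM.
928 = 2^5 × 29
544 = 2^5 × 17
224 = 2^5 × 7
LCM(928, 544, 224) = 2^5 × 7 × 17 × 29 = 110432.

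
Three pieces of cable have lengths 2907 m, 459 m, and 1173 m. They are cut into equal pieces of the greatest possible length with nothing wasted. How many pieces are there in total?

89

Piece length = gcd(2907, 459, 1173).
2907 = 3^2 × 17 × 19
459 = 3^3 × 17
1173 = 3 × 17 × 23
gcd(2907, 459, 1173) = 3 × 17 = 51.
Total pieces = 2907/51 + 459/51 + 1173/51 = 57 + 9 + 23 = 89.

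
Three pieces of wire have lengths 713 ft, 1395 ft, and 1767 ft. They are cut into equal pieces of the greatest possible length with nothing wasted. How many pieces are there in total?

125

Piece length = gcd(713, 1395, 1767).
713 = 23 × 31
1395 = 3^2 × 5 × 31
1767 = 3 × 19 × 31
gcd(713, 1395, 1767) = 31.
Total pieces = 713/31 + 1395/31 + 1767/31 = 23 + 45 + 57 = 125.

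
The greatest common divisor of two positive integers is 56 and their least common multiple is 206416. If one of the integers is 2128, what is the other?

5432

For two integers, gcd × lcm = product, so the other is (56 × 206416) / 2128 = 11559296 / 2128 = 5432.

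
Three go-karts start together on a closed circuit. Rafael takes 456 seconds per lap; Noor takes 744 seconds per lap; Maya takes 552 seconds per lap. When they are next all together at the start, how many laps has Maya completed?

589 laps

They are all back at their starting positions together after one LCM of the periods.
456 = 2^3 × 3 × 19
744 = 2^3 × 3 × 31
552 = 2^3 × 3 × 23
LCM(456, 744, 552) = 2^3 × 3 × 19 × 23 × 31 = 325128.
Laps for period 552: 325128 / 552 = 589.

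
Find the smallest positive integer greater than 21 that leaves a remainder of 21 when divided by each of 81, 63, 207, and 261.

378210

N − 21 must be a common multiple of 81, 63, 207, and 261.
81 = 3^4
63 = 3^2 × 7
207 = 3^2 × 23
261 = 3^2 × 29
LCM(81, 63, 207, 261) = 3^4 × 7 × 23 × 29 = 378189.
Smallest N > 21 is LCM + 21 = 378189 + 21 = 378210.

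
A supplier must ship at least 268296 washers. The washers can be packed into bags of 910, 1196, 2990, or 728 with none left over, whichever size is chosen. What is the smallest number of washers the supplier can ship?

334880

The number of washers must be a common multiple of 910, 1196, 2990, and 728, so a multiple of their LCM.
910 = 2 × 5 × 7 × 13
1196 = 2^2 × 13 × 23
2990 = 2 × 5 × 13 × 23
728 = 2^3 × 7 × 13
LCM(910, 1196, 2990, 728) = 2^3 × 5 × 7 × 13 × 23 = 83720.
Smallest multiple of 83720 that is ≥ 268296: ⌈268296/83720⌉ × 83720 = 4 × 83720 = 334880.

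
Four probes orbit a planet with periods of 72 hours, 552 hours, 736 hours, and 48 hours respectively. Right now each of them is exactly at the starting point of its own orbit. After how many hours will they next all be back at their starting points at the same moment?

6624 hours

They coincide at every common multiple of the periods; the first is the LCM.
72 = 2^3 × 3^2
552 = 2^3 × 3 × 23
736 = 2^5 × 23
48 = 2^4 × 3
LCM(72, 552, 736, 48) = 2^5 × 3^2 × 23 = 6624.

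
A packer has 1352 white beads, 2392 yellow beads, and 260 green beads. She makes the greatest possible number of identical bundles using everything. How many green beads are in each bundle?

5

Number of bundles = gcd(1352, 2392, 260).
1352 = 2^3 × 13^2
2392 = 2^3 × 13 × 23
260 = 2^2 × 5 × 13
gcd(1352, 2392, 260) = 2^2 × 13 = 52.
green beads per bundle = 260 / 52 = 5.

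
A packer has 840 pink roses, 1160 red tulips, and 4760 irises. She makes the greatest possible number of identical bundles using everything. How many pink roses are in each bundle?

Number of bundles = gcd(840, 1160, 4760).
840 = 2^3 × 3 × 5 × 7
1160 = 2^3 × 5 × 29
4760 = 2^3 × 5 × 7 × 17
gcd(840, 1160, 4760) = 2^3 × 5 = 40.
pink roses per bundle = 840 / 40 = 21.

21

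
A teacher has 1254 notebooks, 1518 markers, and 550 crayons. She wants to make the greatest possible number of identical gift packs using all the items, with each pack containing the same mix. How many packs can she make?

The pack count must divide each quantity, so the greatest is gcd(1254, 1518, 550).
1254 = 2 × 3 × 11 × 19
1518 = 2 × 3 × 11 × 23
550 = 2 × 5^2 × 11
gcd(1254, 1518, 550) = 2 × 11 = 22.

22 packs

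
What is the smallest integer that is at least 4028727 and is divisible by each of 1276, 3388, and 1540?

The integer must be a common multiple of 1276, 3388, and 1540, so a multiple of their LCM.
1276 = 2^2 × 11 × 29
3388 = 2^2 × 7 × 11^2
1540 = 2^2 × 5 × 7 × 11
LCM(1276, 3388, 1540) = 2^2 × 5 × 7 × 11^2 × 29 = 491260.
Smallest multiple of 491260 that is ≥ 4028727: ⌈4028727/491260⌉ × 491260 = 9 × 491260 = 4421340.

4421340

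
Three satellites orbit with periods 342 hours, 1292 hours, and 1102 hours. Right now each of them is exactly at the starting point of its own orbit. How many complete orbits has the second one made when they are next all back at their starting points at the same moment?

The first common completion time is the LCM of the periods.
342 = 2 × 3^2 × 19
1292 = 2^2 × 17 × 19
1102 = 2 × 19 × 29
LCM(342, 1292, 1102) = 2^2 × 3^2 × 17 × 19 × 29 = 337212.
Orbits for period 1292: 337212 / 1292 = 261.

261 orbits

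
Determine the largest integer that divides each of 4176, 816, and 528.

48

4176 = 2^4 × 3^2 × 29
816 = 2^4 × 3 × 17
528 = 2^4 × 3 × 11
gcd(4176, 816, 528) = 2^4 × 3 = 48.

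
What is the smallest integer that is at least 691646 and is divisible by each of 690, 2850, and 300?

786600

The integer must be a common multiple of 690, 2850, and 300, so a multiple of their LCM.
690 = 2 × 3 × 5 × 23
2850 = 2 × 3 × 5^2 × 19
300 = 2^2 × 3 × 5^2
LCM(690, 2850, 300) = 2^2 × 3 × 5^2 × 19 × 23 = 131100.
Smallest multiple of 131100 that is ≥ 691646: ⌈691646/131100⌉ × 131100 = 6 × 131100 = 786600.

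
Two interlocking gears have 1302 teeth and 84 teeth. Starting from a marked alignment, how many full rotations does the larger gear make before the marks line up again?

All finish a whole number of cycles simultaneously at t = LCM of the periods.
1302 = 2 × 3 × 7 × 31
84 = 2^2 × 3 × 7
LCM(1302, 84) = 2^2 × 3 × 7 × 31 = 2604.
Rotations for period 1302: 2604 / 1302 = 2.

2 rotations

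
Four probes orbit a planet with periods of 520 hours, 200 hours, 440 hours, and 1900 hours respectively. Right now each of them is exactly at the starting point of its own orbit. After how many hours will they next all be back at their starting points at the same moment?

543400 hours

We need the least common multiple of the intervals.
520 = 2^3 × 5 × 13
200 = 2^3 × 5^2
440 = 2^3 × 5 × 11
1900 = 2^2 × 5^2 × 19
LCM(520, 200, 440, 1900) = 2^3 × 5^2 × 11 × 13 × 19 = 543400.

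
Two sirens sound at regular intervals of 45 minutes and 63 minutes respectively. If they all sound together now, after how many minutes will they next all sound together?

They coincide at every common multiple of the periods; the first is the LCM.
45 = 3^2 × 5
63 = 3^2 × 7
LCM(45, 63) = 3^2 × 5 × 7 = 315.

315 minutes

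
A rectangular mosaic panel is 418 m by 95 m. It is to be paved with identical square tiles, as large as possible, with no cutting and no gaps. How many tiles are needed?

110

Tile side = gcd(418, 95).
418 = 2 × 11 × 19
95 = 5 × 19
gcd(418, 95) = 19.
Tiles: (418/19) × (95/19) = 22 × 5 = 110.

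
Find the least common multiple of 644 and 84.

644 = 2^2 × 7 × 23
84 = 2^2 × 3 × 7
LCM(644, 84) = 2^2 × 3 × 7 × 23 = 1932.

1932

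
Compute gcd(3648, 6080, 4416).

64

3648 = 2^6 × 3 × 19
6080 = 2^6 × 5 × 19
4416 = 2^6 × 3 × 23
gcd(3648, 6080, 4416) = 2^6 = 64.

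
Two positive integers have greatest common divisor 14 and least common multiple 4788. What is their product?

For any two positive integers, gcd × lcm = product = 14 × 4788 = 67032.

67032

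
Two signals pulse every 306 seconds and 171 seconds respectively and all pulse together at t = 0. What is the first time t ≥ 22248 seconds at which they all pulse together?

Joint pulses occur at multiples of LCM(306, 171).
306 = 2 × 3^2 × 17
171 = 3^2 × 19
LCM(306, 171) = 2 × 3^2 × 17 × 19 = 5814.
Smallest multiple of 5814 that is ≥ 22248: ⌈22248/5814⌉ × 5814 = 4 × 5814 = 23256.

23256 seconds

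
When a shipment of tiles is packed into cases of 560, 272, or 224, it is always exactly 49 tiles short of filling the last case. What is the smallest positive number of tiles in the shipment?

Being 49 short of a full case of size k means N ≡ −49 (mod k), i.e. N + 49 is a multiple of each size.
560 = 2^4 × 5 × 7
272 = 2^4 × 17
224 = 2^5 × 7
LCM(560, 272, 224) = 2^5 × 5 × 7 × 17 = 19040.
Smallest positive N is 19040 − 49 = 18991.

18991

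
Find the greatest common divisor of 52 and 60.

52 = 2^2 × 13
60 = 2^2 × 3 × 5
gcd(52, 60) = 2^2 = 4.

4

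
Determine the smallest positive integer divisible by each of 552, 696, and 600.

552 = 2^3 × 3 × 23
696 = 2^3 × 3 × 29
600 = 2^3 × 3 × 5^2
LCM(552, 696, 600) = 2^3 × 3 × 5^2 × 23 × 29 = 400200.

400200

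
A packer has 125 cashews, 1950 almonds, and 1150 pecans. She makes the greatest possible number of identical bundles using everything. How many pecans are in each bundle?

Number of bundles = gcd(125, 1950, 1150).
125 = 5^3
1950 = 2 × 3 × 5^2 × 13
1150 = 2 × 5^2 × 23
gcd(125, 1950, 1150) = 5^2 = 25.
pecans per bundle = 1150 / 25 = 46.

46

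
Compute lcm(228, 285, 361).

21660

228 = 2^2 × 3 × 19
285 = 3 × 5 × 19
361 = 19^2
LCM(228, 285, 361) = 2^2 × 3 × 5 × 19^2 = 21660.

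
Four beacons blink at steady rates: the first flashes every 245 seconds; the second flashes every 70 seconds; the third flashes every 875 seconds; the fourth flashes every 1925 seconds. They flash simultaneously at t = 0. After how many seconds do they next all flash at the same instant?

The first simultaneous occurrence is after LCM of the individual periods.
245 = 5 × 7^2
70 = 2 × 5 × 7
875 = 5^3 × 7
1925 = 5^2 × 7 × 11
LCM(245, 70, 875, 1925) = 2 × 5^3 × 7^2 × 11 = 134750.

134750 seconds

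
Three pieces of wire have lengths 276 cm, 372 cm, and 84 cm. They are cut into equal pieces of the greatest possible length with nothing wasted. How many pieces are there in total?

61

Piece length = gcd(276, 372, 84).
276 = 2^2 × 3 × 23
372 = 2^2 × 3 × 31
84 = 2^2 × 3 × 7
gcd(276, 372, 84) = 2^2 × 3 = 12.
Total pieces = 276/12 + 372/12 + 84/12 = 23 + 31 + 7 = 61.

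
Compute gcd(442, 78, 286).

442 = 2 × 13 × 17
78 = 2 × 3 × 13
286 = 2 × 11 × 13
gcd(442, 78, 286) = 2 × 13 = 26.

26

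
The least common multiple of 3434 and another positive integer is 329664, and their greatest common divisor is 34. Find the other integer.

3264

gcd × lcm = product of the two integers, so the other integer is (34 × 329664) / 3434 = 3264.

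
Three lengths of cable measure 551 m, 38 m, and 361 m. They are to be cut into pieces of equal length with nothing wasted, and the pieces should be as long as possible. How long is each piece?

19 m

Each piece length must divide every original length, so the longest possible is gcd(551, 38, 361).
551 = 19 × 29
38 = 2 × 19
361 = 19^2
gcd(551, 38, 361) = 19.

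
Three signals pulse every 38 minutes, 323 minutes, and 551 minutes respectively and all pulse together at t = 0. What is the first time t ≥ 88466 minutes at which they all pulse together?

93670 minutes

Joint pulses occur at multiples of LCM(38, 323, 551).
38 = 2 × 19
323 = 17 × 19
551 = 19 × 29
LCM(38, 323, 551) = 2 × 17 × 19 × 29 = 18734.
Smallest multiple of 18734 that is ≥ 88466: ⌈88466/18734⌉ × 18734 = 5 × 18734 = 93670.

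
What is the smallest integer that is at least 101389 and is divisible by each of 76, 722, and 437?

132848

The integer must be a common multiple of 76, 722, and 437, so a multiple of their LCM.
76 = 2^2 × 19
722 = 2 × 19^2
437 = 19 × 23
LCM(76, 722, 437) = 2^2 × 19^2 × 23 = 33212.
Smallest multiple of 33212 that is ≥ 101389: ⌈101389/33212⌉ × 33212 = 4 × 33212 = 132848.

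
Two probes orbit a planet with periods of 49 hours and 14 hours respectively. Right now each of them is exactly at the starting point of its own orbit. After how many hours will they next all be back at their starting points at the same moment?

98 hours

They coincide at every common multiple of the periods; the first is the LCM.
49 = 7^2
14 = 2 × 7
LCM(49, 14) = 2 × 7^2 = 98.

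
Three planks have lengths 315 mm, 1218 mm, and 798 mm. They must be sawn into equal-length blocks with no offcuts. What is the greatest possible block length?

The block length must divide every plank, so the greatest is gcd(315, 1218, 798).
315 = 3^2 × 5 × 7
1218 = 2 × 3 × 7 × 29
798 = 2 × 3 × 7 × 19
gcd(315, 1218, 798) = 3 × 7 = 21.

21 mm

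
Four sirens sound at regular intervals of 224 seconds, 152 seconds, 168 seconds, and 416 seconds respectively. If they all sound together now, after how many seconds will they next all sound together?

They coincide at every common multiple of the periods; the first is the LCM.
224 = 2^5 × 7
152 = 2^3 × 19
168 = 2^3 × 3 × 7
416 = 2^5 × 13
LCM(224, 152, 168, 416) = 2^5 × 3 × 7 × 13 × 19 = 165984.

165984 seconds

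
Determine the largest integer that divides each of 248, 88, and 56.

248 = 2^3 × 31
88 = 2^3 × 11
56 = 2^3 × 7
gcd(248, 88, 56) = 2^3 = 8.

8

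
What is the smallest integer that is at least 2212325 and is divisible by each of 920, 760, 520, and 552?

The integer must be a common multiple of 920, 760, 520, and 552, so a multiple of their LCM.
920 = 2^3 × 5 × 23
760 = 2^3 × 5 × 19
520 = 2^3 × 5 × 13
552 = 2^3 × 3 × 23
LCM(920, 760, 520, 552) = 2^3 × 3 × 5 × 13 × 19 × 23 = 681720.
Smallest multiple of 681720 that is ≥ 2212325: ⌈2212325/681720⌉ × 681720 = 4 × 681720 = 2726880.

2726880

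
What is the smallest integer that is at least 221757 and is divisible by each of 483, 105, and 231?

239085

The integer must be a common multiple of 483, 105, and 231, so a multiple of their LCM.
483 = 3 × 7 × 23
105 = 3 × 5 × 7
231 = 3 × 7 × 11
LCM(483, 105, 231) = 3 × 5 × 7 × 11 × 23 = 26565.
Smallest multiple of 26565 that is ≥ 221757: ⌈221757/26565⌉ × 26565 = 9 × 26565 = 239085.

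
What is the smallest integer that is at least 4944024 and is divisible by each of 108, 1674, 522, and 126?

5437152

The integer must be a common multiple of 108, 1674, 522, and 126, so a multiple of their LCM.
108 = 2^2 × 3^3
1674 = 2 × 3^3 × 31
522 = 2 × 3^2 × 29
126 = 2 × 3^2 × 7
LCM(108, 1674, 522, 126) = 2^2 × 3^3 × 7 × 29 × 31 = 679644.
Smallest multiple of 679644 that is ≥ 4944024: ⌈4944024/679644⌉ × 679644 = 8 × 679644 = 5437152.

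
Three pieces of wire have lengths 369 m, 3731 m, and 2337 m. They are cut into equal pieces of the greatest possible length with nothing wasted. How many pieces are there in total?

Piece length = gcd(369, 3731, 2337).
369 = 3^2 × 41
3731 = 7 × 13 × 41
2337 = 3 × 19 × 41
gcd(369, 3731, 2337) = 41.
Total pieces = 369/41 + 3731/41 + 2337/41 = 9 + 91 + 57 = 157.

157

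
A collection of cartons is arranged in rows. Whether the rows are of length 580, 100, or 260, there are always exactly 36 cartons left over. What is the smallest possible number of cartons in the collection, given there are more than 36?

37736

N − 36 must be a common multiple of 580, 100, and 260.
580 = 2^2 × 5 × 29
100 = 2^2 × 5^2
260 = 2^2 × 5 × 13
LCM(580, 100, 260) = 2^2 × 5^2 × 13 × 29 = 37700.
Smallest N > 36 is LCM + 36 = 37700 + 36 = 37736.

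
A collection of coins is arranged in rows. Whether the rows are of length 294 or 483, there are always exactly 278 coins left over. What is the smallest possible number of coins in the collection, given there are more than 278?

7040

N − 278 must be a common multiple of 294 and 483.
294 = 2 × 3 × 7^2
483 = 3 × 7 × 23
LCM(294, 483) = 2 × 3 × 7^2 × 23 = 6762.
Smallest N > 278 is LCM + 278 = 6762 + 278 = 7040.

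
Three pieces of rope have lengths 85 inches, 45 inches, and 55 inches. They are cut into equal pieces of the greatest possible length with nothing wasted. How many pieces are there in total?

Piece length = gcd(85, 45, 55).
85 = 5 × 17
45 = 3^2 × 5
55 = 5 × 11
gcd(85, 45, 55) = 5.
Total pieces = 85/5 + 45/5 + 55/5 = 17 + 9 + 11 = 37.

37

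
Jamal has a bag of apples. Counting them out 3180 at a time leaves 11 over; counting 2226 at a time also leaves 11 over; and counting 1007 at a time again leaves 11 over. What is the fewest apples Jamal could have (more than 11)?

N − 11 must be a common multiple of 3180, 2226, and 1007.
3180 = 2^2 × 3 × 5 × 53
2226 = 2 × 3 × 7 × 53
1007 = 19 × 53
LCM(3180, 2226, 1007) = 2^2 × 3 × 5 × 7 × 19 × 53 = 422940.
Smallest N > 11 is LCM + 11 = 422940 + 11 = 422951.

422951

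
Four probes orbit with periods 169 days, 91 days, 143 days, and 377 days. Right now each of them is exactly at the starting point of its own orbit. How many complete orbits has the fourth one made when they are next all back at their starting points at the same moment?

All finish a whole number of cycles simultaneously at t = LCM of the periods.
169 = 13^2
91 = 7 × 13
143 = 11 × 13
377 = 13 × 29
LCM(169, 91, 143, 377) = 7 × 11 × 13^2 × 29 = 377377.
Orbits for period 377: 377377 / 377 = 1001.

1001 orbits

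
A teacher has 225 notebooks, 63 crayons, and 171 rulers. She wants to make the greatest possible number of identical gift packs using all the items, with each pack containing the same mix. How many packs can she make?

The pack count must divide each quantity, so the greatest is gcd(225, 63, 171).
225 = 3^2 × 5^2
63 = 3^2 × 7
171 = 3^2 × 19
gcd(225, 63, 171) = 3^2 = 9.

9 packs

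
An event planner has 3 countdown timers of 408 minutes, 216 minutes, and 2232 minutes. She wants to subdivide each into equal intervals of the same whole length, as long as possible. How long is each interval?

24 minutes

The interval must divide each timer length; the longest such is the gcd.
408 = 2^3 × 3 × 17
216 = 2^3 × 3^3
2232 = 2^3 × 3^2 × 31
gcd(408, 216, 2232) = 2^3 × 3 = 24.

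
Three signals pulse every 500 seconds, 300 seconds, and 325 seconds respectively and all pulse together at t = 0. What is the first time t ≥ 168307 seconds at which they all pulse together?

175500 seconds

Joint pulses occur at multiples of LCM(500, 300, 325).
500 = 2^2 × 5^3
300 = 2^2 × 3 × 5^2
325 = 5^2 × 13
LCM(500, 300, 325) = 2^2 × 3 × 5^3 × 13 = 19500.
Smallest multiple of 19500 that is ≥ 168307: ⌈168307/19500⌉ × 19500 = 9 × 19500 = 175500.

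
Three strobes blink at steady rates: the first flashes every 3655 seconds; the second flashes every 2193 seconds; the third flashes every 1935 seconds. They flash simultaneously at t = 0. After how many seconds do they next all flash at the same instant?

32895 seconds

They coincide at every common multiple of the periods; the first is the LCM.
3655 = 5 × 17 × 43
2193 = 3 × 17 × 43
1935 = 3^2 × 5 × 43
LCM(3655, 2193, 1935) = 3^2 × 5 × 17 × 43 = 32895.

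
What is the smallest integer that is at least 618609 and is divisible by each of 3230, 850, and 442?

The integer must be a common multiple of 3230, 850, and 442, so a multiple of their LCM.
3230 = 2 × 5 × 17 × 19
850 = 2 × 5^2 × 17
442 = 2 × 13 × 17
LCM(3230, 850, 442) = 2 × 5^2 × 13 × 17 × 19 = 209950.
Smallest multiple of 209950 that is ≥ 618609: ⌈618609/209950⌉ × 209950 = 3 × 209950 = 629850.

629850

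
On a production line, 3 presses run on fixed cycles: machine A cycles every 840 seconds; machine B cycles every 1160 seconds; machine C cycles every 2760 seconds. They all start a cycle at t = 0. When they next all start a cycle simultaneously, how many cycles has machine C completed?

The first common completion time is the LCM of the periods.
840 = 2^3 × 3 × 5 × 7
1160 = 2^3 × 5 × 29
2760 = 2^3 × 3 × 5 × 23
LCM(840, 1160, 2760) = 2^3 × 3 × 5 × 7 × 23 × 29 = 560280.
Cycles for period 2760: 560280 / 2760 = 203.

203 cycles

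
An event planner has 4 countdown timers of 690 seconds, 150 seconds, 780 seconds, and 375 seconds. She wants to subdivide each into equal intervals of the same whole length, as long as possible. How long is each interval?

15 seconds

The interval must divide each timer length; the longest such is the gcd.
690 = 2 × 3 × 5 × 23
150 = 2 × 3 × 5^2
780 = 2^2 × 3 × 5 × 13
375 = 3 × 5^3
gcd(690, 150, 780, 375) = 3 × 5 = 15.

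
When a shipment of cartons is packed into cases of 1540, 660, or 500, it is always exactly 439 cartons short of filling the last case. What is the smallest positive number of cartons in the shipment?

115061

Being 439 short of a full case of size k means N ≡ −439 (mod k), i.e. N + 439 is a multiple of each size.
1540 = 2^2 × 5 × 7 × 11
660 = 2^2 × 3 × 5 × 11
500 = 2^2 × 5^3
LCM(1540, 660, 500) = 2^2 × 3 × 5^3 × 7 × 11 = 115500.
Smallest positive N is 115500 − 439 = 115061.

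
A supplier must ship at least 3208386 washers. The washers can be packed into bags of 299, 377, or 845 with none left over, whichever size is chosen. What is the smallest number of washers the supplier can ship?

The number of washers must be a common multiple of 299, 377, and 845, so a multiple of their LCM.
299 = 13 × 23
377 = 13 × 29
845 = 5 × 13^2
LCM(299, 377, 845) = 5 × 13^2 × 23 × 29 = 563615.
Smallest multiple of 563615 that is ≥ 3208386: ⌈3208386/563615⌉ × 563615 = 6 × 563615 = 3381690.

3381690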